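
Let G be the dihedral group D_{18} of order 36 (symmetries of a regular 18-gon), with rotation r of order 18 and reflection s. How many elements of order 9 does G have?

The elements of order 9 are: r^2, r^4, r^8, r^10, r^14, r^16.
That's 6.

6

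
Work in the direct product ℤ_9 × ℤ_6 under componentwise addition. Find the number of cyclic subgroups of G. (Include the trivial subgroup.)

16

A cyclic subgroup of order d is generated by each of its φ(d) elements of order d, so the cyclic subgroups of order d number (#elements of order d)/φ(d).
Cyclic subgroups by order — order 1: 1; order 2: 1; order 3: 4; order 6: 4; order 9: 3; order 18: 3.
Total: 16.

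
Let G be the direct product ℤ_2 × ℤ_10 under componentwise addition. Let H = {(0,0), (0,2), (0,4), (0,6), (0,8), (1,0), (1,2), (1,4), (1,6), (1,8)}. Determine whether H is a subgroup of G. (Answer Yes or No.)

Yes

|H| = 10 divides |G| = 20, consistent with Lagrange.
H contains the identity, every element's inverse is in H, and H is closed under +: it is a subgroup.
In fact H = ⟨(1,2)⟩.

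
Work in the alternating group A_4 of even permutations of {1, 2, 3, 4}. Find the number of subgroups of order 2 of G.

3

|G| = 12 and 2 | 12, so subgroups of order 2 are possible by Lagrange.
The subgroups of order 2 are: {e, (1 2)(3 4)}; {e, (1 3)(2 4)}; {e, (1 4)(2 3)}.
So G has 3 subgroups of order 2.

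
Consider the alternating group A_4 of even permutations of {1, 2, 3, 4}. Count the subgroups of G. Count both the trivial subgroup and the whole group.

10

|G| = 12, so by Lagrange every subgroup order divides 12. Divisors: 1, 2, 3, 4, 6, 12.
Subgroups by order — order 1: 1; order 2: 3; order 3: 4; order 4: 1; order 6: 0; order 12: 1.
Total: 1 + 3 + 4 + 1 + 0 + 1 = 10.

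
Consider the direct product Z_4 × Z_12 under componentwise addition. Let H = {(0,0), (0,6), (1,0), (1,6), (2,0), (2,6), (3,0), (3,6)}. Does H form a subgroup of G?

Yes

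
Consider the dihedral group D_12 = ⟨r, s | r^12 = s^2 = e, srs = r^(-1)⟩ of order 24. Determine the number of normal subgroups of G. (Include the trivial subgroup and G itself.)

9

G has 34 subgroups. Checking conjugation-invariance by order — order 1: 1/1 normal; order 2: 1/13 normal; order 3: 1/1 normal; order 4: 1/7 normal; order 6: 1/5 normal; order 8: 0/3 normal; order 12: 3/3 normal; order 24: 1/1 normal.
Total normal subgroups: 9.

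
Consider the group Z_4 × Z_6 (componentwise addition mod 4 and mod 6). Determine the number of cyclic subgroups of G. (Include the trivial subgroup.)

12

Each element a generates a cyclic subgroup ⟨a⟩; distinct elements may generate the same one (a cyclic group of order d has φ(d) generators).
Cyclic subgroups by order — order 1: 1; order 2: 3; order 3: 1; order 4: 2; order 6: 3; order 12: 2.
Total: 12.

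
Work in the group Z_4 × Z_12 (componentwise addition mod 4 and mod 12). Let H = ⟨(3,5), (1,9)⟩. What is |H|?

24

|⟨(3,5)⟩| = 12 and |⟨(1,9)⟩| = 4, so |H| is a multiple of lcm(12, 4) = 12 and divides |G| = 48.
Closing under the operation: H = {(0,0), (0,2), (0,4), (0,6), (0,8), (0,10), (1,1), (1,3), (1,5), (1,7), (1,9), (1,11), (2,0), (2,2), (2,4), (2,6), (2,8), (2,10), (3,1), (3,3), (3,5), (3,7), (3,9), (3,11)}, so |H| = 24.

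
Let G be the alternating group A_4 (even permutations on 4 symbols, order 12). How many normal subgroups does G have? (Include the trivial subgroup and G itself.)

3

G has 10 subgroups. Checking conjugation-invariance by order — order 1: 1/1 normal; order 2: 0/3 normal; order 3: 0/4 normal; order 4: 1/1 normal; order 12: 1/1 normal.
Total normal subgroups: 3.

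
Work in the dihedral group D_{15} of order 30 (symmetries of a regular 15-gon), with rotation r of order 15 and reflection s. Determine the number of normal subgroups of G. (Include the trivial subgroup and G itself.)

G has 28 subgroups. Checking conjugation-invariance by order — order 1: 1/1 normal; order 2: 0/15 normal; order 3: 1/1 normal; order 5: 1/1 normal; order 6: 0/5 normal; order 10: 0/3 normal; order 15: 1/1 normal; order 30: 1/1 normal.
Total normal subgroups: 5.

5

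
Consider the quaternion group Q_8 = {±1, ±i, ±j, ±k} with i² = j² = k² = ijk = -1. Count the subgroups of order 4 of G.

|G| = 8 and 4 | 8, so subgroups of order 4 are possible by Lagrange.
The subgroups of order 4 are: {1, -1, i, -i}; {1, -1, j, -j}; {1, -1, k, -k}.
So G has 3 subgroups of order 4.

3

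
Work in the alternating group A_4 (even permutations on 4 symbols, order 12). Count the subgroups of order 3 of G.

4

|G| = 12 and 3 | 12, so subgroups of order 3 are possible by Lagrange.
The subgroups of order 3 are: {e, (1 2 3), (1 3 2)}; {e, (1 2 4), (1 4 2)}; {e, (1 3 4), (1 4 3)}; {e, (2 3 4), (2 4 3)}.
So G has 4 subgroups of order 3.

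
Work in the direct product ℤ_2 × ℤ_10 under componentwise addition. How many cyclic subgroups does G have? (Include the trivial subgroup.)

Group the elements of G by the cyclic subgroup they generate; each cyclic subgroup of order d accounts for φ(d) elements.
Cyclic subgroups by order — order 1: 1; order 2: 3; order 5: 1; order 10: 3.
Total: 8.

8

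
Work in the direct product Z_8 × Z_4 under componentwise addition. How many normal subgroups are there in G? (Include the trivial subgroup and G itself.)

22

G is abelian, so every subgroup is normal.
G has 22 subgroups in total, hence 22 normal subgroups.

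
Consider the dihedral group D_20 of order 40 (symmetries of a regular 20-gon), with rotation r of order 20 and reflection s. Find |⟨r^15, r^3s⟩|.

8

|⟨r^15⟩| = 4 and |⟨r^3s⟩| = 2, so |H| is a multiple of lcm(4, 2) = 4 and divides |G| = 40.
Closing under the operation: H = {e, r^5, r^10, r^15, r^3s, r^8s, r^13s, r^18s}, so |H| = 8.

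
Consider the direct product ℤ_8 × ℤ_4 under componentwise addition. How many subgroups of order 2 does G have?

|G| = 32 and 2 | 32, so subgroups of order 2 are possible by Lagrange.
The subgroups of order 2 are: {(0,0), (0,2)}; {(0,0), (4,0)}; {(0,0), (4,2)}.
So G has 3 subgroups of order 2.

3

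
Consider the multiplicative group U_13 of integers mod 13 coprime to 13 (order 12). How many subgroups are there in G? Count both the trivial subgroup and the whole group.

6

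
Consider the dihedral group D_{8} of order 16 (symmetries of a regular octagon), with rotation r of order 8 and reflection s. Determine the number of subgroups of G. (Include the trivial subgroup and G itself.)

|G| = 16, so by Lagrange every subgroup order divides 16. Divisors: 1, 2, 4, 8, 16.
Subgroups by order — order 1: 1; order 2: 9; order 4: 5; order 8: 3; order 16: 1.
Total: 1 + 9 + 5 + 3 + 1 = 19.

19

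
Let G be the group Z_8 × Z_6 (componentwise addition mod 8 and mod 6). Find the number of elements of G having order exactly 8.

An element (a,b) has order lcm(ord(a), ord(b)); count pairs with lcm equal to 8.
Enumerating gives 8 such elements.

8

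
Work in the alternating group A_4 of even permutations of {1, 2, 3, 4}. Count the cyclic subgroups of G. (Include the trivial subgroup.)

8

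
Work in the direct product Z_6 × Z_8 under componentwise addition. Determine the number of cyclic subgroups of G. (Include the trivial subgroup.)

16

Group the elements of G by the cyclic subgroup they generate; each cyclic subgroup of order d accounts for φ(d) elements.
Cyclic subgroups by order — order 1: 1; order 2: 3; order 3: 1; order 4: 2; order 6: 3; order 8: 2; order 12: 2; order 24: 2.
Total: 16.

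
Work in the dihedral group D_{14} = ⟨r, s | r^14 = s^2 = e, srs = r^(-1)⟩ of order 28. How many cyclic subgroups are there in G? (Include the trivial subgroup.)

Group the elements of G by the cyclic subgroup they generate; each cyclic subgroup of order d accounts for φ(d) elements.
Cyclic subgroups by order — order 1: 1; order 2: 15; order 7: 1; order 14: 1.
Total: 18.

18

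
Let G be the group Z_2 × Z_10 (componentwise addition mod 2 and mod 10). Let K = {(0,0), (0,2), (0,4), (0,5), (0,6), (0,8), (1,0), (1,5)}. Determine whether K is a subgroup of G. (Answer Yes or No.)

|K| = 8 does not divide |G| = 20, so by Lagrange K is not a subgroup.

No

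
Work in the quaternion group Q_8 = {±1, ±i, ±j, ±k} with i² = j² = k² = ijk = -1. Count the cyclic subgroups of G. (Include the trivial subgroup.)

5

Group the elements of G by the cyclic subgroup they generate; each cyclic subgroup of order d accounts for φ(d) elements.
Cyclic subgroups by order — order 1: 1; order 2: 1; order 4: 3.
Total: 5.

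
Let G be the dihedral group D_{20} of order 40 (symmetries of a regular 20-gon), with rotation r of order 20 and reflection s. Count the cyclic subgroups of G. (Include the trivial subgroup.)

26

A cyclic subgroup of order d is generated by each of its φ(d) elements of order d, so the cyclic subgroups of order d number (#elements of order d)/φ(d).
Cyclic subgroups by order — order 1: 1; order 2: 21; order 4: 1; order 5: 1; order 10: 1; order 20: 1.
Total: 26.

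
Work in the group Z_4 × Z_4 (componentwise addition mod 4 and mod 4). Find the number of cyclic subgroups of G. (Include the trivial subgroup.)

10

A cyclic subgroup of order d is generated by each of its φ(d) elements of order d, so the cyclic subgroups of order d number (#elements of order d)/φ(d).
Cyclic subgroups by order — order 1: 1; order 2: 3; order 4: 6.
Total: 10.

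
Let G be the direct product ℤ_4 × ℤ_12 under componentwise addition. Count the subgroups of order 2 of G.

|G| = 48 and 2 | 48, so subgroups of order 2 are possible by Lagrange.
The subgroups of order 2 are: {(0,0), (0,6)}; {(0,0), (2,0)}; {(0,0), (2,6)}.
So G has 3 subgroups of order 2.

3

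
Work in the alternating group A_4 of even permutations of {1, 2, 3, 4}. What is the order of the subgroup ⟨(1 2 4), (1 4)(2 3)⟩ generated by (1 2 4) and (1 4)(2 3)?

12

|⟨(1 2 4)⟩| = 3 and |⟨(1 4)(2 3)⟩| = 2, so |H| is a multiple of lcm(3, 2) = 6 and divides |G| = 12.
Closing {(1 2 4), (1 4)(2 3)} under the group operation gives all of G, so |H| = 12.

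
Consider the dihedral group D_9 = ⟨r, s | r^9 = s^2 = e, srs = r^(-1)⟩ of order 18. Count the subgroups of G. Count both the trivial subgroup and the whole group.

16

|G| = 18, so by Lagrange every subgroup order divides 18. Divisors: 1, 2, 3, 6, 9, 18.
Subgroups by order — order 1: 1; order 2: 9; order 3: 1; order 6: 3; order 9: 1; order 18: 1.
Total: 1 + 9 + 1 + 3 + 1 + 1 = 16.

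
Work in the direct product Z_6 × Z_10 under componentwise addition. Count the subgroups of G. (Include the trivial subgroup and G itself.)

|G| = 60, so by Lagrange every subgroup order divides 60. Divisors: 1, 2, 3, 4, 5, 6, 10, 12, 15, 20, 30, 60.
Subgroups by order — order 1: 1; order 2: 3; order 3: 1; order 4: 1; order 5: 1; order 6: 3; order 10: 3; order 12: 1; order 15: 1; order 20: 1; order 30: 3; order 60: 1.
Total: 1 + 3 + 1 + 1 + 1 + 3 + 3 + 1 + 1 + 1 + 3 + 1 = 20.

20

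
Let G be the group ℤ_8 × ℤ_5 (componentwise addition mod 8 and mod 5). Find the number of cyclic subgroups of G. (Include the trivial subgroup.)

Each element a generates a cyclic subgroup ⟨a⟩; distinct elements may generate the same one (a cyclic group of order d has φ(d) generators).
Cyclic subgroups by order — order 1: 1; order 2: 1; order 4: 1; order 5: 1; order 8: 1; order 10: 1; order 20: 1; order 40: 1.
Total: 8.

8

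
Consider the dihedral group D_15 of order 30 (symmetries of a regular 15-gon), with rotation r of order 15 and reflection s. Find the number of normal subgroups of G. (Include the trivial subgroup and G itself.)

5

G has 28 subgroups. Checking conjugation-invariance by order — order 1: 1/1 normal; order 2: 0/15 normal; order 3: 1/1 normal; order 5: 1/1 normal; order 6: 0/5 normal; order 10: 0/3 normal; order 15: 1/1 normal; order 30: 1/1 normal.
Total normal subgroups: 5.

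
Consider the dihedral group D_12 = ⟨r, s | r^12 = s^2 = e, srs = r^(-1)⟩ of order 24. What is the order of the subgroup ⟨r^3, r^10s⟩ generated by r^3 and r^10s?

|⟨r^3⟩| = 4 and |⟨r^10s⟩| = 2, so |H| is a multiple of lcm(4, 2) = 4 and divides |G| = 24.
Closing under the operation: H = {e, r^3, r^6, r^9, rs, r^4s, r^7s, r^10s}, so |H| = 8.

8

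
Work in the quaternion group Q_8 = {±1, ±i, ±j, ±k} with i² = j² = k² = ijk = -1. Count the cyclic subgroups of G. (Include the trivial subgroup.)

Each element a generates a cyclic subgroup ⟨a⟩; distinct elements may generate the same one (a cyclic group of order d has φ(d) generators).
Cyclic subgroups by order — order 1: 1; order 2: 1; order 4: 3.
Total: 5.

5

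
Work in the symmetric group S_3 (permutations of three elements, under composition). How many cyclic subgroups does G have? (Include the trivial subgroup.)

5

Each element a generates a cyclic subgroup ⟨a⟩; distinct elements may generate the same one (a cyclic group of order d has φ(d) generators).
Cyclic subgroups by order — order 1: 1; order 2: 3; order 3: 1.
Total: 5.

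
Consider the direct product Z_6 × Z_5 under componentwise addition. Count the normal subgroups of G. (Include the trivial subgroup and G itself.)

8

G is abelian, so every subgroup is normal.
G has 8 subgroups in total, hence 8 normal subgroups.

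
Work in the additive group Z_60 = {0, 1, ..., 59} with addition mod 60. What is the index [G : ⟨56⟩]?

|⟨56⟩| = 15 and |G| = 60.
By Lagrange, [G : H] = |G|/|H| = 60/15 = 4.

4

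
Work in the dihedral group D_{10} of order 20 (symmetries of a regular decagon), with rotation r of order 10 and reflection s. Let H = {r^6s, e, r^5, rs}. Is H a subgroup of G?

Yes

|H| = 4 divides |G| = 20, consistent with Lagrange.
H contains the identity, every element's inverse is in H, and H is closed under ·: it is a subgroup.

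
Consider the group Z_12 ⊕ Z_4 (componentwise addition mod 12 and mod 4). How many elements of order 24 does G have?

An element (a,b) has order lcm(ord(a), ord(b)); count pairs with lcm equal to 24.
Enumerating gives 0 such elements.

0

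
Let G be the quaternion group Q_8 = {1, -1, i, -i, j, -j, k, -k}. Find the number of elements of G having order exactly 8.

No element of G has order 8 (even though 8 | 8).

0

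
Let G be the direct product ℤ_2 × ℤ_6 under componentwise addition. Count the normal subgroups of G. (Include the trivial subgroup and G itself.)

G is abelian, so every subgroup is normal.
G has 10 subgroups in total, hence 10 normal subgroups.

10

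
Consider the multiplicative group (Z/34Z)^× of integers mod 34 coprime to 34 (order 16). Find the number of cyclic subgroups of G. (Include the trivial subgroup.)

5

Group the elements of G by the cyclic subgroup they generate; each cyclic subgroup of order d accounts for φ(d) elements.
Cyclic subgroups by order — order 1: 1; order 2: 1; order 4: 1; order 8: 1; order 16: 1.
Total: 5.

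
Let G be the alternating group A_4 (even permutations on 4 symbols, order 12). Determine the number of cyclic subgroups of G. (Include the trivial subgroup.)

A cyclic subgroup of order d is generated by each of its φ(d) elements of order d, so the cyclic subgroups of order d number (#elements of order d)/φ(d).
Cyclic subgroups by order — order 1: 1; order 2: 3; order 3: 4.
Total: 8.

8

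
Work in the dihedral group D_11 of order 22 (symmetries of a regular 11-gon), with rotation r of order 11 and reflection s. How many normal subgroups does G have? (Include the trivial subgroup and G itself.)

3

G has 14 subgroups. Checking conjugation-invariance by order — order 1: 1/1 normal; order 2: 0/11 normal; order 11: 1/1 normal; order 22: 1/1 normal.
Total normal subgroups: 3.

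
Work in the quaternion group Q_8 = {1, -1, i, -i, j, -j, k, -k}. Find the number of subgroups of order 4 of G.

|G| = 8 and 4 | 8, so subgroups of order 4 are possible by Lagrange.
The subgroups of order 4 are: {1, -1, i, -i}; {1, -1, j, -j}; {1, -1, k, -k}.
So G has 3 subgroups of order 4.

3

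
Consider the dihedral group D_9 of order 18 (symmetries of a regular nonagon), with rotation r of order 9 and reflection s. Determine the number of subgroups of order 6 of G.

3

|G| = 18 and 6 | 18, so subgroups of order 6 are possible by Lagrange.
The subgroups of order 6 are: {e, r^3, r^6, r^2s, r^5s, r^8s}; {e, r^3, r^6, s, r^3s, r^6s}; {e, r^3, r^6, rs, r^4s, r^7s}.
So G has 3 subgroups of order 6.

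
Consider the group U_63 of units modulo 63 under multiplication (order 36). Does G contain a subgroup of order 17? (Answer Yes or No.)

No

17 does not divide |G| = 36, so by Lagrange no subgroup of order 17 exists.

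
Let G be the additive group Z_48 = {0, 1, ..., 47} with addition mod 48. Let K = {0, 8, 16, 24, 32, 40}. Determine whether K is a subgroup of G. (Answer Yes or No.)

|K| = 6 divides |G| = 48, consistent with Lagrange.
K contains the identity, every element's inverse is in K, and K is closed under +: it is a subgroup.
In fact K = ⟨8⟩.

Yes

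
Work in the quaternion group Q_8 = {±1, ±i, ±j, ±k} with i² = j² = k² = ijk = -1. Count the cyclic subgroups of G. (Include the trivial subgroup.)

5

Each element a generates a cyclic subgroup ⟨a⟩; distinct elements may generate the same one (a cyclic group of order d has φ(d) generators).
Cyclic subgroups by order — order 1: 1; order 2: 1; order 4: 3.
Total: 5.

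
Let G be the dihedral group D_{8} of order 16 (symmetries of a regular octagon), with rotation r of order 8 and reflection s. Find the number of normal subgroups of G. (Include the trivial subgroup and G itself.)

G has 19 subgroups. Checking conjugation-invariance by order — order 1: 1/1 normal; order 2: 1/9 normal; order 4: 1/5 normal; order 8: 3/3 normal; order 16: 1/1 normal.
Total normal subgroups: 7.

7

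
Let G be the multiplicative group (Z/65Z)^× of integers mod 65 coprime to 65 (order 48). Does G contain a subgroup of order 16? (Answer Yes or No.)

16 | 48. A subgroup of order 16 is {1, 8, 12, 14, 18, 21, 27, 31, 34, 38, 44, 47, 51, 53, 57, 64}.

Yes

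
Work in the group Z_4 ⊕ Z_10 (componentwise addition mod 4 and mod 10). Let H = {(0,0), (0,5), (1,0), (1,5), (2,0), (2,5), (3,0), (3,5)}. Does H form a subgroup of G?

|H| = 8 divides |G| = 40, consistent with Lagrange.
H contains the identity, every element's inverse is in H, and H is closed under +: it is a subgroup.

Yes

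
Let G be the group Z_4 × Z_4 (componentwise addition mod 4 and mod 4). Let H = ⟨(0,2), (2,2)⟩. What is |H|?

|⟨(0,2)⟩| = 2 and |⟨(2,2)⟩| = 2, so |H| is a multiple of lcm(2, 2) = 2 and divides |G| = 16.
Closing under the operation: H = {(0,0), (0,2), (2,0), (2,2)}, so |H| = 4.

4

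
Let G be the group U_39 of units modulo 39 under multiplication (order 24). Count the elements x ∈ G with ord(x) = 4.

4

The elements of order 4 are: 5, 8, 31, 34.
That's 4.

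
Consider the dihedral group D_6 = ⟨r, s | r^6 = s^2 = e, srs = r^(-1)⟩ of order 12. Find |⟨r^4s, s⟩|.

|⟨r^4s⟩| = 2 and |⟨s⟩| = 2, so |H| is a multiple of lcm(2, 2) = 2 and divides |G| = 12.
Closing under the operation: H = {e, r^2, r^4, s, r^2s, r^4s}, so |H| = 6.

6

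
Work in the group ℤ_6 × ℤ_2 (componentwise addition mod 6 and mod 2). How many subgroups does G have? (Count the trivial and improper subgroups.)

10

|G| = 12, so by Lagrange every subgroup order divides 12. Divisors: 1, 2, 3, 4, 6, 12.
Subgroups by order — order 1: 1; order 2: 3; order 3: 1; order 4: 1; order 6: 3; order 12: 1.
Total: 1 + 3 + 1 + 1 + 3 + 1 = 10.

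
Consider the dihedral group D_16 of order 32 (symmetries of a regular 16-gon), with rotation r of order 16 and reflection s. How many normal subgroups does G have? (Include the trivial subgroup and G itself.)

G has 36 subgroups. Checking conjugation-invariance by order — order 1: 1/1 normal; order 2: 1/17 normal; order 4: 1/9 normal; order 8: 1/5 normal; order 16: 3/3 normal; order 32: 1/1 normal.
Total normal subgroups: 8.

8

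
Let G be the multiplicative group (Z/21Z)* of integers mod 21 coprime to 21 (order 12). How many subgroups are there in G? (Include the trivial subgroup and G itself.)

|G| = 12, so by Lagrange every subgroup order divides 12. Divisors: 1, 2, 3, 4, 6, 12.
Subgroups by order — order 1: 1; order 2: 3; order 3: 1; order 4: 1; order 6: 3; order 12: 1.
Total: 1 + 3 + 1 + 1 + 3 + 1 = 10.

10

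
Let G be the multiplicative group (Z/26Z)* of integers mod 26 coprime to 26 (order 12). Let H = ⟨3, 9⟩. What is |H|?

3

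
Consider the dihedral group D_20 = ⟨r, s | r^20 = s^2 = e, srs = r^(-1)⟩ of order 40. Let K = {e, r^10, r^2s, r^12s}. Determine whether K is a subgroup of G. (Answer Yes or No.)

|K| = 4 divides |G| = 40, consistent with Lagrange.
K contains the identity, every element's inverse is in K, and K is closed under ·: it is a subgroup.

Yes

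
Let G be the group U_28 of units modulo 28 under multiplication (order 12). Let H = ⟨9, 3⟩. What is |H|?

6

|⟨9⟩| = 3 and |⟨3⟩| = 6, so |H| is a multiple of lcm(3, 6) = 6 and divides |G| = 12.
Closing under the operation: H = {1, 3, 9, 19, 25, 27}, so |H| = 6.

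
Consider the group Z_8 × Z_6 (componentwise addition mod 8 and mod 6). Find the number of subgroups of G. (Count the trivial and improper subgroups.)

|G| = 48, so by Lagrange every subgroup order divides 48. Divisors: 1, 2, 3, 4, 6, 8, 12, 16, 24, 48.
Subgroups by order — order 1: 1; order 2: 3; order 3: 1; order 4: 3; order 6: 3; order 8: 3; order 12: 3; order 16: 1; order 24: 3; order 48: 1.
Total: 1 + 3 + 1 + 3 + 3 + 3 + 3 + 1 + 3 + 1 = 22.

22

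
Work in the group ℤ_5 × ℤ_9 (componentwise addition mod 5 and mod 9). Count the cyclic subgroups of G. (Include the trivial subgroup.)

6

A cyclic subgroup of order d is generated by each of its φ(d) elements of order d, so the cyclic subgroups of order d number (#elements of order d)/φ(d).
Cyclic subgroups by order — order 1: 1; order 3: 1; order 5: 1; order 9: 1; order 15: 1; order 45: 1.
Total: 6.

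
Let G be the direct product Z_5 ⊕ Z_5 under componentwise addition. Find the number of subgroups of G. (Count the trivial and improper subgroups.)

8

|G| = 25, so by Lagrange every subgroup order divides 25. Divisors: 1, 5, 25.
Subgroups by order — order 1: 1; order 5: 6; order 25: 1.
Total: 1 + 6 + 1 = 8.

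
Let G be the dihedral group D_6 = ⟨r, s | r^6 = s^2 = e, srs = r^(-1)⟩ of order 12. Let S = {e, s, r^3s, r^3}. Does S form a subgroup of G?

Yes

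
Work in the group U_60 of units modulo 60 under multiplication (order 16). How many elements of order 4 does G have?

8

The elements of order 4 are: 7, 13, 17, 23, 37, 43, 47, 53.
That's 8.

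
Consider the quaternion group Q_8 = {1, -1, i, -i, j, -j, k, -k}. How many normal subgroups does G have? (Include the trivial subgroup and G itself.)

6

G has 6 subgroups. Checking conjugation-invariance by order — order 1: 1/1 normal; order 2: 1/1 normal; order 4: 3/3 normal; order 8: 1/1 normal.
Total normal subgroups: 6.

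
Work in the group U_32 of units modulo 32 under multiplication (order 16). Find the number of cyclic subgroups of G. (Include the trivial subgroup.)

8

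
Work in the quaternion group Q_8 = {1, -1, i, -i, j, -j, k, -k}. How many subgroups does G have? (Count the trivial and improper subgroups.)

6

|G| = 8, so by Lagrange every subgroup order divides 8. Divisors: 1, 2, 4, 8.
Subgroups by order — order 1: 1; order 2: 1; order 4: 3; order 8: 1.
Total: 1 + 1 + 3 + 1 = 6.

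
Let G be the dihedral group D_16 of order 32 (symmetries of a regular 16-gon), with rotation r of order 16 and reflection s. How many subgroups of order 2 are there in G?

17

|G| = 32 and 2 | 32, so subgroups of order 2 are possible by Lagrange.
The subgroups of order 2 are: {e, r^10s}; {e, r^11s}; {e, r^12s}; {e, r^13s}; … (17 in all).
So G has 17 subgroups of order 2.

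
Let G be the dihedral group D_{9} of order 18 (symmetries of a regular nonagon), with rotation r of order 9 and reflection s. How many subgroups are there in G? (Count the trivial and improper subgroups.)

16

|G| = 18, so by Lagrange every subgroup order divides 18. Divisors: 1, 2, 3, 6, 9, 18.
Subgroups by order — order 1: 1; order 2: 9; order 3: 1; order 6: 3; order 9: 1; order 18: 1.
Total: 1 + 9 + 1 + 3 + 1 + 1 = 16.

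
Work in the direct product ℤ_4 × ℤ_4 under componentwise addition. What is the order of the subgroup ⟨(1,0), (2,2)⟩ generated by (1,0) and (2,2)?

8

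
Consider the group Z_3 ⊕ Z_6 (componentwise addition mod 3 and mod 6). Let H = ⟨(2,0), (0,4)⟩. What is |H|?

9

|⟨(2,0)⟩| = 3 and |⟨(0,4)⟩| = 3, so |H| is a multiple of lcm(3, 3) = 3 and divides |G| = 18.
Closing under the operation: H = {(0,0), (0,2), (0,4), (1,0), (1,2), (1,4), (2,0), (2,2), (2,4)}, so |H| = 9.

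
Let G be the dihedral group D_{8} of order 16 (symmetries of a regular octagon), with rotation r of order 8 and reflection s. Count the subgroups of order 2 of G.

9

|G| = 16 and 2 | 16, so subgroups of order 2 are possible by Lagrange.
The subgroups of order 2 are: {e, r^2s}; {e, r^3s}; {e, r^4}; {e, r^4s}; … (9 in all).
So G has 9 subgroups of order 2.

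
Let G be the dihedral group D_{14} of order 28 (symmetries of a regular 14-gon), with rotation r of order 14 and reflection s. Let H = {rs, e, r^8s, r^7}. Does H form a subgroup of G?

|H| = 4 divides |G| = 28, consistent with Lagrange.
H contains the identity, every element's inverse is in H, and H is closed under ·: it is a subgroup.

Yes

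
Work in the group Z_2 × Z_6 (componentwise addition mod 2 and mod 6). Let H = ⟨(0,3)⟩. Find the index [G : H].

6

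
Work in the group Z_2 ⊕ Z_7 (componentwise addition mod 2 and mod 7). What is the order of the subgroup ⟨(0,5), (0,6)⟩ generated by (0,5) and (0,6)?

7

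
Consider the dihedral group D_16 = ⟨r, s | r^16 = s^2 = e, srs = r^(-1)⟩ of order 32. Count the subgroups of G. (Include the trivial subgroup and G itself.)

36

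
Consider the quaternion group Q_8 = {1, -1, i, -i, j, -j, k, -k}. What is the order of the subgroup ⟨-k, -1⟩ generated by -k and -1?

4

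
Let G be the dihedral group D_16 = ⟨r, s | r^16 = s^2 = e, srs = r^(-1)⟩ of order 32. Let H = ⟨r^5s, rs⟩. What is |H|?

|⟨r^5s⟩| = 2 and |⟨rs⟩| = 2, so |H| is a multiple of lcm(2, 2) = 2 and divides |G| = 32.
Closing under the operation: H = {e, r^4, r^8, r^12, rs, r^5s, r^9s, r^13s}, so |H| = 8.

8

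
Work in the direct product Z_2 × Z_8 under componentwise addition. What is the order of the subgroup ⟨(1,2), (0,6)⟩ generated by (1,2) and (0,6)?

8

|⟨(1,2)⟩| = 4 and |⟨(0,6)⟩| = 4, so |H| is a multiple of lcm(4, 4) = 4 and divides |G| = 16.
Closing under the operation: H = {(0,0), (0,2), (0,4), (0,6), (1,0), (1,2), (1,4), (1,6)}, so |H| = 8.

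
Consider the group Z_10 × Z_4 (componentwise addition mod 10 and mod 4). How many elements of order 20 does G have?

An element (a,b) has order lcm(ord(a), ord(b)); count pairs with lcm equal to 20.
Enumerating gives 16 such elements.

16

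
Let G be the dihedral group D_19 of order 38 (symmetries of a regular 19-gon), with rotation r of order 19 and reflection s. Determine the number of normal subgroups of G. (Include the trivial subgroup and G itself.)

G has 22 subgroups. Checking conjugation-invariance by order — order 1: 1/1 normal; order 2: 0/19 normal; order 19: 1/1 normal; order 38: 1/1 normal.
Total normal subgroups: 3.

3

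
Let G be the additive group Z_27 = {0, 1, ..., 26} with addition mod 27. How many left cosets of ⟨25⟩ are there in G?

1

|⟨25⟩| = 27 and |G| = 27.
By Lagrange, [G : H] = |G|/|H| = 27/27 = 1.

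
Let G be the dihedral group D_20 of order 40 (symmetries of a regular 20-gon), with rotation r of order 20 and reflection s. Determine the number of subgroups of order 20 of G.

3

|G| = 40 and 20 | 40, so subgroups of order 20 are possible by Lagrange.
The subgroups of order 20 are: {e, r, r^2, r^3, r^4, r^5, r^6, r^7, r^8, r^9, r^10, r^11, r^12, r^13, r^14, r^15, r^16, r^17, r^18, r^19}; {e, r^2, r^4, r^6, r^8, r^10, r^12, r^14, r^16, r^18, s, r^2s, r^4s, r^6s, r^8s, r^10s, r^12s, r^14s, r^16s, r^18s}; {e, r^2, r^4, r^6, r^8, r^10, r^12, r^14, r^16, r^18, rs, r^3s, r^5s, r^7s, r^9s, r^11s, r^13s, r^15s, r^17s, r^19s}.
So G has 3 subgroups of order 20.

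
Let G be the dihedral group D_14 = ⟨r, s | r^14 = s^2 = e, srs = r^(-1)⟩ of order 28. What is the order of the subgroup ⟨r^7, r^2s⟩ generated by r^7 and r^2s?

4

|⟨r^7⟩| = 2 and |⟨r^2s⟩| = 2, so |H| is a multiple of lcm(2, 2) = 2 and divides |G| = 28.
Closing under the operation: H = {e, r^7, r^2s, r^9s}, so |H| = 4.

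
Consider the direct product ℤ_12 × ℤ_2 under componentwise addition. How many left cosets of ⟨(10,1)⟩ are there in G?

4

|⟨(10,1)⟩| = 6 and |G| = 24.
By Lagrange, [G : H] = |G|/|H| = 24/6 = 4.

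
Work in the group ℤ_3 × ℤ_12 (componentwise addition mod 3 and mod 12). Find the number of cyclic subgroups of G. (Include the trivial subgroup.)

15

Group the elements of G by the cyclic subgroup they generate; each cyclic subgroup of order d accounts for φ(d) elements.
Cyclic subgroups by order — order 1: 1; order 2: 1; order 3: 4; order 4: 1; order 6: 4; order 12: 4.
Total: 15.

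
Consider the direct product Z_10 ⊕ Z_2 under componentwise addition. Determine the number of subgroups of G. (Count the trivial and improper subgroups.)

|G| = 20, so by Lagrange every subgroup order divides 20. Divisors: 1, 2, 4, 5, 10, 20.
Subgroups by order — order 1: 1; order 2: 3; order 4: 1; order 5: 1; order 10: 3; order 20: 1.
Total: 1 + 3 + 1 + 1 + 3 + 1 = 10.

10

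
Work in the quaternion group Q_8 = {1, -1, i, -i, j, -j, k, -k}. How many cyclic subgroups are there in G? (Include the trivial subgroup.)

5

A cyclic subgroup of order d is generated by each of its φ(d) elements of order d, so the cyclic subgroups of order d number (#elements of order d)/φ(d).
Cyclic subgroups by order — order 1: 1; order 2: 1; order 4: 3.
Total: 5.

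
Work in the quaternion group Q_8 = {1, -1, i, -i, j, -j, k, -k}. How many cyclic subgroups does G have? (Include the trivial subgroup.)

Each element a generates a cyclic subgroup ⟨a⟩; distinct elements may generate the same one (a cyclic group of order d has φ(d) generators).
Cyclic subgroups by order — order 1: 1; order 2: 1; order 4: 3.
Total: 5.

5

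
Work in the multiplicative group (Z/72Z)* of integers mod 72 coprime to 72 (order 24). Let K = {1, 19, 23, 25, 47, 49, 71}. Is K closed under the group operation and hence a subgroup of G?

No

|K| = 7 does not divide |G| = 24, so by Lagrange K is not a subgroup.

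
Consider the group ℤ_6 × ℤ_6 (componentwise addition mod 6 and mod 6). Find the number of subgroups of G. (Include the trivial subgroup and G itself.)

30

|G| = 36, so by Lagrange every subgroup order divides 36. Divisors: 1, 2, 3, 4, 6, 9, 12, 18, 36.
Subgroups by order — order 1: 1; order 2: 3; order 3: 4; order 4: 1; order 6: 12; order 9: 1; order 12: 4; order 18: 3; order 36: 1.
Total: 1 + 3 + 4 + 1 + 12 + 1 + 4 + 3 + 1 = 30.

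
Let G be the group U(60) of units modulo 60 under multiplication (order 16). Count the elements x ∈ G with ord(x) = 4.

8

The elements of order 4 are: 7, 13, 17, 23, 37, 43, 47, 53.
That's 8.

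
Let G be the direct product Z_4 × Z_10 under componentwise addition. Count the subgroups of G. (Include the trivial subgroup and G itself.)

16

|G| = 40, so by Lagrange every subgroup order divides 40. Divisors: 1, 2, 4, 5, 8, 10, 20, 40.
Subgroups by order — order 1: 1; order 2: 3; order 4: 3; order 5: 1; order 8: 1; order 10: 3; order 20: 3; order 40: 1.
Total: 1 + 3 + 3 + 1 + 1 + 3 + 3 + 1 = 16.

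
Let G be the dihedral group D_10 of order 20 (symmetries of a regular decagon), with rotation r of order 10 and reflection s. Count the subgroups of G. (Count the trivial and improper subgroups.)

22

|G| = 20, so by Lagrange every subgroup order divides 20. Divisors: 1, 2, 4, 5, 10, 20.
Subgroups by order — order 1: 1; order 2: 11; order 4: 5; order 5: 1; order 10: 3; order 20: 1.
Total: 1 + 11 + 5 + 1 + 3 + 1 = 22.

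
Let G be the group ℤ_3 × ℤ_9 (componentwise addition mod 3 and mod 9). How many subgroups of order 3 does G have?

|G| = 27 and 3 | 27, so subgroups of order 3 are possible by Lagrange.
The subgroups of order 3 are: {(0,0), (0,3), (0,6)}; {(0,0), (1,0), (2,0)}; {(0,0), (1,3), (2,6)}; {(0,0), (1,6), (2,3)}.
So G has 4 subgroups of order 3.

4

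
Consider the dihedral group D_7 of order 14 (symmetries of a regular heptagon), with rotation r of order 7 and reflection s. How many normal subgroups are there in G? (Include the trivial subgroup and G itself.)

3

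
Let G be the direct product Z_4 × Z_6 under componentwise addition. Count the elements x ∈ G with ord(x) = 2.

3

An element (a,b) has order lcm(ord(a), ord(b)); count pairs with lcm equal to 2.
Enumerating gives 3 such elements.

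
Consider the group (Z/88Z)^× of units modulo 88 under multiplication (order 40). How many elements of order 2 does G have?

7

The elements of order 2 are: 21, 23, 43, 45, 65, 67, 87.
That's 7.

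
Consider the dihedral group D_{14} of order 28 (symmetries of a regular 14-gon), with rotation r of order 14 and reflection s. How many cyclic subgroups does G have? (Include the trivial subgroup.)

A cyclic subgroup of order d is generated by each of its φ(d) elements of order d, so the cyclic subgroups of order d number (#elements of order d)/φ(d).
Cyclic subgroups by order — order 1: 1; order 2: 15; order 7: 1; order 14: 1.
Total: 18.

18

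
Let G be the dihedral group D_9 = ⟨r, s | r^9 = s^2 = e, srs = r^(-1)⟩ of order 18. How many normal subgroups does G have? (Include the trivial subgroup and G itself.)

4

G has 16 subgroups. Checking conjugation-invariance by order — order 1: 1/1 normal; order 2: 0/9 normal; order 3: 1/1 normal; order 6: 0/3 normal; order 9: 1/1 normal; order 18: 1/1 normal.
Total normal subgroups: 4.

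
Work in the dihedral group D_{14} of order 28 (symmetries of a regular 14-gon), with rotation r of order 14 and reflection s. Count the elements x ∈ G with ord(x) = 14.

The elements of order 14 are: r, r^3, r^5, r^9, r^11, r^13.
That's 6.

6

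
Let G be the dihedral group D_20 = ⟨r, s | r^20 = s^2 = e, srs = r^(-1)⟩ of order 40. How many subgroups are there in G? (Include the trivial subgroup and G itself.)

48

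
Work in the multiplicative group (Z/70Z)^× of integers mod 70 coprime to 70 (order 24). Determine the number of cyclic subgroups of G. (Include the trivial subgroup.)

Group the elements of G by the cyclic subgroup they generate; each cyclic subgroup of order d accounts for φ(d) elements.
Cyclic subgroups by order — order 1: 1; order 2: 3; order 3: 1; order 4: 2; order 6: 3; order 12: 2.
Total: 12.

12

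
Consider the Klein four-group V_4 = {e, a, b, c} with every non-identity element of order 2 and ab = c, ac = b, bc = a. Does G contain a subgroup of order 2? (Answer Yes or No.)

Yes

2 | 4. A subgroup of order 2 is {e, a}.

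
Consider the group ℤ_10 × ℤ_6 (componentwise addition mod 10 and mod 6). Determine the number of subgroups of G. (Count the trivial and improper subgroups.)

|G| = 60, so by Lagrange every subgroup order divides 60. Divisors: 1, 2, 3, 4, 5, 6, 10, 12, 15, 20, 30, 60.
Subgroups by order — order 1: 1; order 2: 3; order 3: 1; order 4: 1; order 5: 1; order 6: 3; order 10: 3; order 12: 1; order 15: 1; order 20: 1; order 30: 3; order 60: 1.
Total: 1 + 3 + 1 + 1 + 1 + 3 + 3 + 1 + 1 + 1 + 3 + 1 = 20.

20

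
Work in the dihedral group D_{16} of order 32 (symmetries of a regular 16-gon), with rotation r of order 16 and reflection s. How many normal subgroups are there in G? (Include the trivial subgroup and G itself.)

G has 36 subgroups. Checking conjugation-invariance by order — order 1: 1/1 normal; order 2: 1/17 normal; order 4: 1/9 normal; order 8: 1/5 normal; order 16: 3/3 normal; order 32: 1/1 normal.
Total normal subgroups: 8.

8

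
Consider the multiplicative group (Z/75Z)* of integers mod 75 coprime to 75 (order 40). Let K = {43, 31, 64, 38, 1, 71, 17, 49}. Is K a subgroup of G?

64 ∈ K but its inverse 34 ∉ K, so K is not a subgroup.

No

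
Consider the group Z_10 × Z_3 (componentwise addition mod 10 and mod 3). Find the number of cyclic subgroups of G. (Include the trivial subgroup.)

Group the elements of G by the cyclic subgroup they generate; each cyclic subgroup of order d accounts for φ(d) elements.
Cyclic subgroups by order — order 1: 1; order 2: 1; order 3: 1; order 5: 1; order 6: 1; order 10: 1; order 15: 1; order 30: 1.
Total: 8.

8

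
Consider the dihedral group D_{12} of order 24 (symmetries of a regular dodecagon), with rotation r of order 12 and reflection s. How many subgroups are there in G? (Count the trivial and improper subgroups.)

|G| = 24, so by Lagrange every subgroup order divides 24. Divisors: 1, 2, 3, 4, 6, 8, 12, 24.
Subgroups by order — order 1: 1; order 2: 13; order 3: 1; order 4: 7; order 6: 5; order 8: 3; order 12: 3; order 24: 1.
Total: 1 + 13 + 1 + 7 + 5 + 3 + 3 + 1 = 34.

34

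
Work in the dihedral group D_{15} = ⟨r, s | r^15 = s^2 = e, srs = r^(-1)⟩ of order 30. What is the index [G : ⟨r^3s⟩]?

|⟨r^3s⟩| = 2 and |G| = 30.
By Lagrange, [G : H] = |G|/|H| = 30/2 = 15.

15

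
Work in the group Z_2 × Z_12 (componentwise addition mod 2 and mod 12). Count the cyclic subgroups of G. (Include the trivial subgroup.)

12

Group the elements of G by the cyclic subgroup they generate; each cyclic subgroup of order d accounts for φ(d) elements.
Cyclic subgroups by order — order 1: 1; order 2: 3; order 3: 1; order 4: 2; order 6: 3; order 12: 2.
Total: 12.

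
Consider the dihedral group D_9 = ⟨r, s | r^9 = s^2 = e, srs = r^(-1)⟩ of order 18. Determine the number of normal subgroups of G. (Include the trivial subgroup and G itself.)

G has 16 subgroups. Checking conjugation-invariance by order — order 1: 1/1 normal; order 2: 0/9 normal; order 3: 1/1 normal; order 6: 0/3 normal; order 9: 1/1 normal; order 18: 1/1 normal.
Total normal subgroups: 4.

4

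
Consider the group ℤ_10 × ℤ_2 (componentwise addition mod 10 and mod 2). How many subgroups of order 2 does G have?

3

|G| = 20 and 2 | 20, so subgroups of order 2 are possible by Lagrange.
The subgroups of order 2 are: {(0,0), (0,1)}; {(0,0), (5,0)}; {(0,0), (5,1)}.
So G has 3 subgroups of order 2.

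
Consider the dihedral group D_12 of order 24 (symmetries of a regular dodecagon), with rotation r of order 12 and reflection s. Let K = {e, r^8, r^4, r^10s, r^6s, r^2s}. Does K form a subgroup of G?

|K| = 6 divides |G| = 24, consistent with Lagrange.
K contains the identity, every element's inverse is in K, and K is closed under ·: it is a subgroup.

Yes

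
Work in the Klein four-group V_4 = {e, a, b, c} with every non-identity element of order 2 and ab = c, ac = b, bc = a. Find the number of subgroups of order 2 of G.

|G| = 4 and 2 | 4, so subgroups of order 2 are possible by Lagrange.
The subgroups of order 2 are: {e, a}; {e, b}; {e, c}.
So G has 3 subgroups of order 2.

3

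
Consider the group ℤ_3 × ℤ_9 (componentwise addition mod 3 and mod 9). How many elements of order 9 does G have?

An element (a,b) has order lcm(ord(a), ord(b)); count pairs with lcm equal to 9.
Enumerating gives 18 such elements.

18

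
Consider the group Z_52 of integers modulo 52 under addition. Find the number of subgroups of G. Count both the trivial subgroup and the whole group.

A cyclic group of order 52 has exactly one subgroup for each divisor of 52.
Divisors of 52: 1, 2, 4, 13, 26, 52.
So Z_52 has 6 subgroups.

6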